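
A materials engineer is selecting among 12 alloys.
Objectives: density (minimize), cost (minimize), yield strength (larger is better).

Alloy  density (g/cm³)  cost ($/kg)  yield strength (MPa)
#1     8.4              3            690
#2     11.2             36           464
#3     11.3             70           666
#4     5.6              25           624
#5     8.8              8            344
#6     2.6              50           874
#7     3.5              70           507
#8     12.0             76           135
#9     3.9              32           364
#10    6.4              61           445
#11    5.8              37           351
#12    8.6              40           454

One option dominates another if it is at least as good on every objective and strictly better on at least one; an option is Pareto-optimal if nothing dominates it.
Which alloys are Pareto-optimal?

#1, #4, #6, #9

#1: not dominated (best cost).
#2: dominated by #1 (density 8.4≤11.2, cost 3≤36, yield strength 690≥464).
#3: dominated by #1 (density 8.4≤11.3, cost 3≤70, yield strength 690≥666).
#4: not dominated.
#5: dominated by #1 (density 8.4≤8.8, cost 3≤8, yield strength 690≥344).
#6: not dominated (best density).
#7: dominated by #6 (density 2.6≤3.5, cost 50≤70, yield strength 874≥507).
#8: dominated by #1 (density 8.4≤12.0, cost 3≤76, yield strength 690≥135).
#9: not dominated.
#10: dominated by #4 (density 5.6≤6.4, cost 25≤61, yield strength 624≥445).
#11: dominated by #4 (density 5.6≤5.8, cost 25≤37, yield strength 624≥351).
#12: dominated by #1 (density 8.4≤8.6, cost 3≤40, yield strength 690≥454).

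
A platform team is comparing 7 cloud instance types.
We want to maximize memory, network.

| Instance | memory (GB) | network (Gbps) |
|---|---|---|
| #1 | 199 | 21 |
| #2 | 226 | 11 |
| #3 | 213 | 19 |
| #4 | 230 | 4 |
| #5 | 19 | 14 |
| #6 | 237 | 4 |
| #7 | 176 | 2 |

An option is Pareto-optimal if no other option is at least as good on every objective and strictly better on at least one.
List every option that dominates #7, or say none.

#1, #2, #3, #4, #6

#1: memory 199≥176, network 21≥2 — dominates #7.
#2: memory 226≥176, network 11≥2 — dominates #7.
#3: memory 213≥176, network 19≥2 — dominates #7.
#4: memory 230≥176, network 4≥2 — dominates #7.
#6: memory 237≥176, network 4≥2 — dominates #7.
Others (#5) are each worse than #7 on at least one objective.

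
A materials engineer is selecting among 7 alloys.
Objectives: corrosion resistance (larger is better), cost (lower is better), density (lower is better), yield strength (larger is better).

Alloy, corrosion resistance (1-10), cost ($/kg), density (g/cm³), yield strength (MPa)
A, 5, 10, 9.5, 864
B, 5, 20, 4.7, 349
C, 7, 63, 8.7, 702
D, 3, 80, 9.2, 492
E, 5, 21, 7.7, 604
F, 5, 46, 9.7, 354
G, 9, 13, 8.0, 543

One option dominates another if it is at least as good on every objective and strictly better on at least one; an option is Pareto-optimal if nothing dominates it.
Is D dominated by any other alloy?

C vs D: corrosion resistance 7≥3, cost 63≤80, density 8.7≤9.2, yield strength 702≥492 — C is at least as good on every objective and strictly better on at least one, so C dominates D.

Yes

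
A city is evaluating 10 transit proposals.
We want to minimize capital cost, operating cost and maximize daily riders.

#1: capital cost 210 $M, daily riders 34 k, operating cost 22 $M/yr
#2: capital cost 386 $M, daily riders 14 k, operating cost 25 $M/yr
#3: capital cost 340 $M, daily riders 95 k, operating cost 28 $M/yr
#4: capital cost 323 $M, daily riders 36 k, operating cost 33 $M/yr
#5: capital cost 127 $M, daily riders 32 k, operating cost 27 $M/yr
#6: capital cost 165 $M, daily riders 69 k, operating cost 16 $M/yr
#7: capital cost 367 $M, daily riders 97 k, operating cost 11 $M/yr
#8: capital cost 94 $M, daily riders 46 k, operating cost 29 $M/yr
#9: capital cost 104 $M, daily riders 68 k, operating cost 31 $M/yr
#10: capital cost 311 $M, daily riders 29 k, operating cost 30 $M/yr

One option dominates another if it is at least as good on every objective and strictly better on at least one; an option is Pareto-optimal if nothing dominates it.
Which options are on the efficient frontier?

#1: dominated by #6 (capital cost 165≤210, daily riders 69≥34, operating cost 16≤22).
#2: dominated by #1 (capital cost 210≤386, daily riders 34≥14, operating cost 22≤25).
#3: not dominated.
#4: dominated by #6 (capital cost 165≤323, daily riders 69≥36, operating cost 16≤33).
#5: not dominated.
#6: not dominated.
#7: not dominated (best daily riders).
#8: not dominated (best capital cost).
#9: not dominated.
#10: dominated by #1 (capital cost 210≤311, daily riders 34≥29, operating cost 22≤30).

#3, #5, #6, #7, #8, #9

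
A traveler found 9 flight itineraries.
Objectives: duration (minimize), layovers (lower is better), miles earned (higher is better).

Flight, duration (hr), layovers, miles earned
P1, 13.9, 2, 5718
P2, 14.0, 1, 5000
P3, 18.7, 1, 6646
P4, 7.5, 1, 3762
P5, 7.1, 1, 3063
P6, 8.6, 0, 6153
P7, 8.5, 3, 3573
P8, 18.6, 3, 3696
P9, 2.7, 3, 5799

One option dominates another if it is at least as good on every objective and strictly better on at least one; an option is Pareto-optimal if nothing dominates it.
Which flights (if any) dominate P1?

P6

P6: duration 8.6≤13.9, layovers 0≤2, miles earned 6153≥5718 — dominates P1.
Others (P2, P3, P4, P5, P7, P8, P9) are each worse than P1 on at least one objective.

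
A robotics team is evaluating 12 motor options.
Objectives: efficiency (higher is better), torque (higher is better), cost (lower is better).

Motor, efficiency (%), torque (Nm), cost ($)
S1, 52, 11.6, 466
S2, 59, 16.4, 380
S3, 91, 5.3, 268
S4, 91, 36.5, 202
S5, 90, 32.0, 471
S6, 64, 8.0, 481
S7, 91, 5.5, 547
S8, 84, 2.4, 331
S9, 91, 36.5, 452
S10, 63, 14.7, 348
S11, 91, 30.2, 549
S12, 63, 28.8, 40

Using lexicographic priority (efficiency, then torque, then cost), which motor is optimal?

First maximize efficiency: best is 91, kept {S3, S4, S7, S9, S11}.
Then maximize torque: best is 36.5, kept {S4, S9}.
Then minimize cost: best is 202, kept {S4}.

S4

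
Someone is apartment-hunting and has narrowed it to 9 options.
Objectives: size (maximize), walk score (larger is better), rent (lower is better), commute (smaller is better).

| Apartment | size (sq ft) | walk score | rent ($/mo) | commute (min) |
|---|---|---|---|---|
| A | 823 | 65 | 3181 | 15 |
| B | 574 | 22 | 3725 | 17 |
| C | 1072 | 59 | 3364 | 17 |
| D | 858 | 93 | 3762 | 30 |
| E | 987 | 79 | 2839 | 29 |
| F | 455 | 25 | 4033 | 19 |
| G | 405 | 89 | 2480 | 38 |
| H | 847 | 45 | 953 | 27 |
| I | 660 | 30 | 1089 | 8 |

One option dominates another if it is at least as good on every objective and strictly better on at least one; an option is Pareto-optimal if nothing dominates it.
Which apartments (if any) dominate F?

A, C, I

A: size 823≥455, walk score 65≥25, rent 3181≤4033, commute 15≤19 — dominates F.
C: size 1072≥455, walk score 59≥25, rent 3364≤4033, commute 17≤19 — dominates F.
I: size 660≥455, walk score 30≥25, rent 1089≤4033, commute 8≤19 — dominates F.
Others (B, D, E, G, H) are each worse than F on at least one objective.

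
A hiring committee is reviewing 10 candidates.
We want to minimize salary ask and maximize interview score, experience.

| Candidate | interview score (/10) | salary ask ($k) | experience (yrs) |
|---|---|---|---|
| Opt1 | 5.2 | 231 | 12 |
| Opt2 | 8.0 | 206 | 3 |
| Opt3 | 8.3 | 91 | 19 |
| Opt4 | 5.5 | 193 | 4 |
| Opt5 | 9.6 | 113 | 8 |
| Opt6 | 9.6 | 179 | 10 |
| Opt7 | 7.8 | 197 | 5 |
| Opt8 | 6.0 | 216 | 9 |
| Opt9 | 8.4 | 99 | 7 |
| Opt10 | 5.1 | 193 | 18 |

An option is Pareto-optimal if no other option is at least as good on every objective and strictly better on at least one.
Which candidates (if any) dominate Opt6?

Opt1: worse on interview score (5.2 vs 9.6).
Opt2: worse on interview score (8.0 vs 9.6).
Opt3: worse on interview score (8.3 vs 9.6).
Opt4: worse on interview score (5.5 vs 9.6).
Opt5: worse on experience (8 vs 10).
Opt7: worse on interview score (7.8 vs 9.6).
Opt8: worse on interview score (6.0 vs 9.6).
Opt9: worse on interview score (8.4 vs 9.6).
Opt10: worse on interview score (5.1 vs 9.6).
No option dominates Opt6.

none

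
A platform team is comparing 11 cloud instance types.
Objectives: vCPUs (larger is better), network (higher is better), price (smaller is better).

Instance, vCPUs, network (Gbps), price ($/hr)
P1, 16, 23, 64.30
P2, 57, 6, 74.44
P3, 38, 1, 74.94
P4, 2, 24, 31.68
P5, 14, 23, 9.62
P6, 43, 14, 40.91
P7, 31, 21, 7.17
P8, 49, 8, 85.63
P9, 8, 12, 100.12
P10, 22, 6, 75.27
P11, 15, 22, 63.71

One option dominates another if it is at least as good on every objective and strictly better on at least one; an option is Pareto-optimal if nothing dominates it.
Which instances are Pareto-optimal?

P1, P2, P4, P5, P6, P7, P8, P11

P1: not dominated.
P2: not dominated (best vCPUs).
P3: dominated by P2 (vCPUs 57≥38, network 6≥1, price 74.44≤74.94).
P4: not dominated (best network).
P5: not dominated.
P6: not dominated.
P7: not dominated (best price).
P8: not dominated.
P9: dominated by P1 (vCPUs 16≥8, network 23≥12, price 64.30≤100.12).
P10: dominated by P2 (vCPUs 57≥22, network 6≥6, price 74.44≤75.27).
P11: not dominated.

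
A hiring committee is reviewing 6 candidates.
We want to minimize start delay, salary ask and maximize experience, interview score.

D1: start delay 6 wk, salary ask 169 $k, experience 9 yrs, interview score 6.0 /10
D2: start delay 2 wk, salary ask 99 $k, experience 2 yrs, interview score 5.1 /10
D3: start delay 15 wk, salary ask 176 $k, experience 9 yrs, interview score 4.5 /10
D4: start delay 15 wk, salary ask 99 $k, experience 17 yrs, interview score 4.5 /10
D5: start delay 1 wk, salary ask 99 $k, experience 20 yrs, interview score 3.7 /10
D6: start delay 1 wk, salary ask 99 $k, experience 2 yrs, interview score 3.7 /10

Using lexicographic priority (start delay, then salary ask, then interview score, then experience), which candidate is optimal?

First minimize start delay: best is 1, kept {D5, D6}.
Then minimize salary ask: best is 99, kept {D5, D6}.
Then maximize interview score: best is 3.7, kept {D5, D6}.
Then maximize experience: best is 20, kept {D5}.

D5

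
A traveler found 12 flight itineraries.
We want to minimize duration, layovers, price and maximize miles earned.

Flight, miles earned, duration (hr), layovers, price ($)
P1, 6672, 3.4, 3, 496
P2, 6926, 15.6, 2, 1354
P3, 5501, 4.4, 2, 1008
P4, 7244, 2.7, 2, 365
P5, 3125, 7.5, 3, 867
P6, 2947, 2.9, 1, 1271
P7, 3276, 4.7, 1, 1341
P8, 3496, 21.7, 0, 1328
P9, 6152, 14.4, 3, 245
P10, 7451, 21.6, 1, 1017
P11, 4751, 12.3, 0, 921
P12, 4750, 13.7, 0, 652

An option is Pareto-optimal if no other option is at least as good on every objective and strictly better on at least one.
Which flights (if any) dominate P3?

P4

P4: miles earned 7244≥5501, duration 2.7≤4.4, layovers 2≤2, price 365≤1008 — dominates P3.
Others (P1, P2, P5, P6, P7, P8, P9, P10, P11, P12) are each worse than P3 on at least one objective.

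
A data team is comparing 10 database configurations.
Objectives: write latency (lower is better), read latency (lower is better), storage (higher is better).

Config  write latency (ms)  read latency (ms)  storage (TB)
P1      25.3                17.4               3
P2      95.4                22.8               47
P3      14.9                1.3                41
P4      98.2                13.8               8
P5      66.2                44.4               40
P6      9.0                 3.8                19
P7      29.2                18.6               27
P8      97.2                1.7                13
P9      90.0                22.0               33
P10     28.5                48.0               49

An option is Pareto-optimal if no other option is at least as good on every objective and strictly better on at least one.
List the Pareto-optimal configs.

P1: dominated by P3 (write latency 14.9≤25.3, read latency 1.3≤17.4, storage 41≥3).
P2: not dominated.
P3: not dominated (best read latency).
P4: dominated by P3 (write latency 14.9≤98.2, read latency 1.3≤13.8, storage 41≥8).
P5: dominated by P3 (write latency 14.9≤66.2, read latency 1.3≤44.4, storage 41≥40).
P6: not dominated (best write latency).
P7: dominated by P3 (write latency 14.9≤29.2, read latency 1.3≤18.6, storage 41≥27).
P8: dominated by P3 (write latency 14.9≤97.2, read latency 1.3≤1.7, storage 41≥13).
P9: dominated by P3 (write latency 14.9≤90.0, read latency 1.3≤22.0, storage 41≥33).
P10: not dominated (best storage).

P2, P3, P6, P10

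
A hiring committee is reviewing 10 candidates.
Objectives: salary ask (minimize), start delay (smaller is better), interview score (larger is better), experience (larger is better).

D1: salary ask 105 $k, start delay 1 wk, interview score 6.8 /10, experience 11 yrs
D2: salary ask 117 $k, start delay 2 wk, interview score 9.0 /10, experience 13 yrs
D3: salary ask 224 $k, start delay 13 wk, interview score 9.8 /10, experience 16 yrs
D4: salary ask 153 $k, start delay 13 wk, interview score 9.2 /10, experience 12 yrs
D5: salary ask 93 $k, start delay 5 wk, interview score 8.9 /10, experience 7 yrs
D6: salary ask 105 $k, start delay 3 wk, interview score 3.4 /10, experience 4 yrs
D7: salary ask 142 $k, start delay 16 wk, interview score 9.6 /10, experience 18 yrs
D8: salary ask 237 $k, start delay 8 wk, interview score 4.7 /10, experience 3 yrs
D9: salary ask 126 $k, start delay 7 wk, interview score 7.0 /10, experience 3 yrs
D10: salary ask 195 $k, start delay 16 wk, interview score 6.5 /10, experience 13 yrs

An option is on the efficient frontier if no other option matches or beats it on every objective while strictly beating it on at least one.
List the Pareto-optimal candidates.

D1, D2, D3, D4, D5, D7

D1: not dominated (best start delay).
D2: not dominated.
D3: not dominated (best interview score).
D4: not dominated.
D5: not dominated (best salary ask).
D6: dominated by D1 (salary ask 105≤105, start delay 1≤3, interview score 6.8≥3.4, experience 11≥4).
D7: not dominated (best experience).
D8: dominated by D1 (salary ask 105≤237, start delay 1≤8, interview score 6.8≥4.7, experience 11≥3).
D9: dominated by D2 (salary ask 117≤126, start delay 2≤7, interview score 9.0≥7.0, experience 13≥3).
D10: dominated by D2 (salary ask 117≤195, start delay 2≤16, interview score 9.0≥6.5, experience 13≥13).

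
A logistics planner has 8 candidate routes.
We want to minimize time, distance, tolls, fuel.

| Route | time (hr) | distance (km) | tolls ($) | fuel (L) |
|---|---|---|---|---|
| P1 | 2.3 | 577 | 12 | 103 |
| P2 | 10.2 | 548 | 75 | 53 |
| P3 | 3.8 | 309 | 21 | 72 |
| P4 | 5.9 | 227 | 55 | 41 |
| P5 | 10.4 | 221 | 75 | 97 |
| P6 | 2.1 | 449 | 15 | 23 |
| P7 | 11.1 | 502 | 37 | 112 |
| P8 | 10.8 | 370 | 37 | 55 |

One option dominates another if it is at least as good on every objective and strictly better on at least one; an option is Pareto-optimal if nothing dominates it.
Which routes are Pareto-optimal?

P1: not dominated (best tolls).
P2: dominated by P4 (time 5.9≤10.2, distance 227≤548, tolls 55≤75, fuel 41≤53).
P3: not dominated.
P4: not dominated.
P5: not dominated (best distance).
P6: not dominated (best time).
P7: dominated by P3 (time 3.8≤11.1, distance 309≤502, tolls 21≤37, fuel 72≤112).
P8: not dominated.

P1, P3, P4, P5, P6, P8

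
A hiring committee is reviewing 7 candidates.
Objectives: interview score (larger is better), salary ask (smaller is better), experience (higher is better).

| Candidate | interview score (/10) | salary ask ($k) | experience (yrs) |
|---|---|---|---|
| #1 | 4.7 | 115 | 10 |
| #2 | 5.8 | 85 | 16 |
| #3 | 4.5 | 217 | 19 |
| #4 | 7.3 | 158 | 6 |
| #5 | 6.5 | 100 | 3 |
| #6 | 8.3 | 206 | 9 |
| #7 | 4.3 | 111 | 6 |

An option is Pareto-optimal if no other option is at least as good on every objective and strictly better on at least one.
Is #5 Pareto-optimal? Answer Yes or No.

Yes

#1: worse on interview score (4.7 vs 6.5).
#2: worse on interview score (5.8 vs 6.5).
#3: worse on interview score (4.5 vs 6.5).
#4: worse on salary ask (158 vs 100).
#6: worse on salary ask (206 vs 100).
#7: worse on interview score (4.3 vs 6.5).
No option is at least as good as #5 on every objective and strictly better on one.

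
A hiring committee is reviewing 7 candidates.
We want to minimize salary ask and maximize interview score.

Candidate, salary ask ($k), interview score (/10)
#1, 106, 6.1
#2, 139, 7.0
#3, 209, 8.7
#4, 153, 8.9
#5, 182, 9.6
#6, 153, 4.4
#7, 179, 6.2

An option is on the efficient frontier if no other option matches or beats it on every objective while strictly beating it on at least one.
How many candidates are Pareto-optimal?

4

#1: not dominated (best salary ask).
#2: not dominated.
#3: dominated by #4 (salary ask 153≤209, interview score 8.9≥8.7).
#4: not dominated.
#5: not dominated (best interview score).
#6: dominated by #1 (salary ask 106≤153, interview score 6.1≥4.4).
#7: dominated by #2 (salary ask 139≤179, interview score 7.0≥6.2).
Pareto-optimal: #1, #2, #4, #5 → 4.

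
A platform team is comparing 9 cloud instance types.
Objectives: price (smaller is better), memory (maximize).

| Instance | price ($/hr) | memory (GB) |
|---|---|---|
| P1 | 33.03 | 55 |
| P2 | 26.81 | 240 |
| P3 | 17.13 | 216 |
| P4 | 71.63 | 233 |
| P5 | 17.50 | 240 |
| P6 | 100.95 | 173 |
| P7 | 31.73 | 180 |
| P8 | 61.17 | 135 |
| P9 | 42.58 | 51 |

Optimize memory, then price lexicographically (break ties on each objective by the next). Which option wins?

P5

First maximize memory: best is 240, kept {P2, P5}.
Then minimize price: best is 17.50, kept {P5}.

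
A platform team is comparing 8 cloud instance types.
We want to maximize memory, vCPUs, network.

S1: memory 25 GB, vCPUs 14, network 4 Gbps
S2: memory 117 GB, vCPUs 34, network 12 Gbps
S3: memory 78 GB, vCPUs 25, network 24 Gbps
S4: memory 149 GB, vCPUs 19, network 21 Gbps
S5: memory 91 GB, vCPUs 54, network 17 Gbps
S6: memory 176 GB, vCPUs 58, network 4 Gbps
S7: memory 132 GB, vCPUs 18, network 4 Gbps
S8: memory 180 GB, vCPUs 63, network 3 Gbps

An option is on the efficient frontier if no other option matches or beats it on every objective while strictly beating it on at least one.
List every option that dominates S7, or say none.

S4, S6

S4: memory 149≥132, vCPUs 19≥18, network 21≥4 — dominates S7.
S6: memory 176≥132, vCPUs 58≥18, network 4≥4 — dominates S7.
Others (S1, S2, S3, S5, S8) are each worse than S7 on at least one objective.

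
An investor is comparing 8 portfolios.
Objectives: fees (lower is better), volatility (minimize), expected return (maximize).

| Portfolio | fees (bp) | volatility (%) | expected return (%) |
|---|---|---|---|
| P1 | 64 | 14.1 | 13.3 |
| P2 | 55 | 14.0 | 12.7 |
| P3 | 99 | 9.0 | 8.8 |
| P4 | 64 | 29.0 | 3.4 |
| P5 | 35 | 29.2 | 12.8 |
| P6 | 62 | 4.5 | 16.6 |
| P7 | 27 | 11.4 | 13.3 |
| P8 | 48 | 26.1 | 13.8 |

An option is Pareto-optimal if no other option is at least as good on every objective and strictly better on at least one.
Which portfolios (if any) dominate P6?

P1: worse on fees (64 vs 62).
P2: worse on volatility (14.0 vs 4.5).
P3: worse on fees (99 vs 62).
P4: worse on fees (64 vs 62).
P5: worse on volatility (29.2 vs 4.5).
P7: worse on volatility (11.4 vs 4.5).
P8: worse on volatility (26.1 vs 4.5).
No option dominates P6.

none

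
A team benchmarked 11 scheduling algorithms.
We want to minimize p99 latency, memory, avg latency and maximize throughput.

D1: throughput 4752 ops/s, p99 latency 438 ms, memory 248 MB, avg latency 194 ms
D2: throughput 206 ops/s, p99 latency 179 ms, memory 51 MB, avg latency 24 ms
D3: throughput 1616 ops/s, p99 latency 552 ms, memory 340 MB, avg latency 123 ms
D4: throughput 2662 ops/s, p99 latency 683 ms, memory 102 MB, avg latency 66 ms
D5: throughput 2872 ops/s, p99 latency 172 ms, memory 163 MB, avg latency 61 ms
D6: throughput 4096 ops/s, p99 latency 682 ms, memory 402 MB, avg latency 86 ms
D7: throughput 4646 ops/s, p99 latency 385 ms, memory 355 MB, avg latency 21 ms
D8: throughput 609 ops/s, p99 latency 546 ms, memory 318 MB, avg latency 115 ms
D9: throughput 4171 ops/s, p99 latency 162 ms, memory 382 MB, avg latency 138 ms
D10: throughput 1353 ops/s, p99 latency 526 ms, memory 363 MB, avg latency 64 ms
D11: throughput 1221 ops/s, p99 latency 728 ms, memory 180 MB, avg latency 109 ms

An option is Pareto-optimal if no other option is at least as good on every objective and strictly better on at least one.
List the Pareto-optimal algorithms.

D1: not dominated (best throughput).
D2: not dominated (best memory).
D3: dominated by D5 (throughput 2872≥1616, p99 latency 172≤552, memory 163≤340, avg latency 61≤123).
D4: not dominated.
D5: not dominated.
D6: dominated by D7 (throughput 4646≥4096, p99 latency 385≤682, memory 355≤402, avg latency 21≤86).
D7: not dominated (best avg latency).
D8: dominated by D5 (throughput 2872≥609, p99 latency 172≤546, memory 163≤318, avg latency 61≤115).
D9: not dominated (best p99 latency).
D10: dominated by D5 (throughput 2872≥1353, p99 latency 172≤526, memory 163≤363, avg latency 61≤64).
D11: dominated by D4 (throughput 2662≥1221, p99 latency 683≤728, memory 102≤180, avg latency 66≤109).

D1, D2, D4, D5, D7, D9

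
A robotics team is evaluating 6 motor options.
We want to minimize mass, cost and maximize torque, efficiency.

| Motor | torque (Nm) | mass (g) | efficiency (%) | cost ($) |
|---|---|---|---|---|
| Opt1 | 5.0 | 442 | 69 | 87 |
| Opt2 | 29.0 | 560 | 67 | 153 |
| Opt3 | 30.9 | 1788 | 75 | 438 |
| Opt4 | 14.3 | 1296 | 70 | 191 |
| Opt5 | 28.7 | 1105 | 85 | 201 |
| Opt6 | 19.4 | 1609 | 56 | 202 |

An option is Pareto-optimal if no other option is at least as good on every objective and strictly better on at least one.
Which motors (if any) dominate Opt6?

Opt2, Opt5

Opt2: torque 29.0≥19.4, mass 560≤1609, efficiency 67≥56, cost 153≤202 — dominates Opt6.
Opt5: torque 28.7≥19.4, mass 1105≤1609, efficiency 85≥56, cost 201≤202 — dominates Opt6.
Others (Opt1, Opt3, Opt4) are each worse than Opt6 on at least one objective.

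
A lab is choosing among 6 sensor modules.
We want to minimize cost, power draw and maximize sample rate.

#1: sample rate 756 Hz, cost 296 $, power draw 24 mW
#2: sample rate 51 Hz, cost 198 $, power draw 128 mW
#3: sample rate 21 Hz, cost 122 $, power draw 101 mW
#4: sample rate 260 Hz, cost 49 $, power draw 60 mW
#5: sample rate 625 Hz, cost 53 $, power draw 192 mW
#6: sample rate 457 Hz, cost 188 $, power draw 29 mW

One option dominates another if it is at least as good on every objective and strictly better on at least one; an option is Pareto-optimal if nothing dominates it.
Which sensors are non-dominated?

#1, #4, #5, #6

#1: not dominated (best sample rate).
#2: dominated by #4 (sample rate 260≥51, cost 49≤198, power draw 60≤128).
#3: dominated by #4 (sample rate 260≥21, cost 49≤122, power draw 60≤101).
#4: not dominated (best cost).
#5: not dominated.
#6: not dominated.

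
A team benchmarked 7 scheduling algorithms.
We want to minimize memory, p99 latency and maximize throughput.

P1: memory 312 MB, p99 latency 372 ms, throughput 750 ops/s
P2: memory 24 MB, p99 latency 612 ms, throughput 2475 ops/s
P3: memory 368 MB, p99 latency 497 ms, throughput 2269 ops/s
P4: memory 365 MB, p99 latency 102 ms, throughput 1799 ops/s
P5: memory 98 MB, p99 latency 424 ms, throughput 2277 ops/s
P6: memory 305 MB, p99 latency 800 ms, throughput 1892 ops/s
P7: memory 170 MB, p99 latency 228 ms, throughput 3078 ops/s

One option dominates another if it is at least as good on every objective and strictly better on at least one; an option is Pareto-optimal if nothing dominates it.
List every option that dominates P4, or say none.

none

P1: worse on p99 latency (372 vs 102).
P2: worse on p99 latency (612 vs 102).
P3: worse on memory (368 vs 365).
P5: worse on p99 latency (424 vs 102).
P6: worse on p99 latency (800 vs 102).
P7: worse on p99 latency (228 vs 102).
No option dominates P4.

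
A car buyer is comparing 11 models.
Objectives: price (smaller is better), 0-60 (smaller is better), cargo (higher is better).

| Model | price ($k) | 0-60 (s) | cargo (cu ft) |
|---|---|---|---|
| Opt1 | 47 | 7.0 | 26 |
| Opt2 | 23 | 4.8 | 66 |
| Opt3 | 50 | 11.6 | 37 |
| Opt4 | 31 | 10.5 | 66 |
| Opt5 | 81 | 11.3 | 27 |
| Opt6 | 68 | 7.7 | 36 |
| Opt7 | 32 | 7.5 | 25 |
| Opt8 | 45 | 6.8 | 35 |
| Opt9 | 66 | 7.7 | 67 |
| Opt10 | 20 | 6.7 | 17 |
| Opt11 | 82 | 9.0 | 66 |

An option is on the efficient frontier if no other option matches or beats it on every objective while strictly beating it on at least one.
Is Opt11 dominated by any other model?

Opt2 vs Opt11: price 23≤82, 0-60 4.8≤9.0, cargo 66≥66 — Opt2 is at least as good on every objective and strictly better on at least one, so Opt2 dominates Opt11.

Yes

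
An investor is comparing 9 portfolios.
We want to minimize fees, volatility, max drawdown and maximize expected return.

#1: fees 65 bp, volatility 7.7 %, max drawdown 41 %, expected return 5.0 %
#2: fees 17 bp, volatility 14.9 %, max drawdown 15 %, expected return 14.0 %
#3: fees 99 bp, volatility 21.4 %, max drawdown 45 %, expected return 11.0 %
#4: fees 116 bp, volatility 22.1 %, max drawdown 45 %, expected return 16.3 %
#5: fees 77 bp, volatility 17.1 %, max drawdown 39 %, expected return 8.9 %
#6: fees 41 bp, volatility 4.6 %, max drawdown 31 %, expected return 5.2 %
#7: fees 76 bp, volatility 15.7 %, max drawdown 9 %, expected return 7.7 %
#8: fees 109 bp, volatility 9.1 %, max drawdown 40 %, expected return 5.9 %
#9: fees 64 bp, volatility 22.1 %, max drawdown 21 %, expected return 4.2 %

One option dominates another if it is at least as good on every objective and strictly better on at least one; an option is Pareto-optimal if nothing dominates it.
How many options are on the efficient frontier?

5

#1: dominated by #6 (fees 41≤65, volatility 4.6≤7.7, max drawdown 31≤41, expected return 5.2≥5.0).
#2: not dominated (best fees).
#3: dominated by #2 (fees 17≤99, volatility 14.9≤21.4, max drawdown 15≤45, expected return 14.0≥11.0).
#4: not dominated (best expected return).
#5: dominated by #2 (fees 17≤77, volatility 14.9≤17.1, max drawdown 15≤39, expected return 14.0≥8.9).
#6: not dominated (best volatility).
#7: not dominated (best max drawdown).
#8: not dominated.
#9: dominated by #2 (fees 17≤64, volatility 14.9≤22.1, max drawdown 15≤21, expected return 14.0≥4.2).
Pareto-optimal: #2, #4, #6, #7, #8 → 5.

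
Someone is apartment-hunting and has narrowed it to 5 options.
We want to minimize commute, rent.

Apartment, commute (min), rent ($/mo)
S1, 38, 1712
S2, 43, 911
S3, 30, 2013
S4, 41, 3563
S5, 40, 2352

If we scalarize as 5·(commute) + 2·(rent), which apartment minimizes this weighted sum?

S1: 5·38 + 2·1712 = 3614
S2: 5·43 + 2·911 = 2037
S3: 5·30 + 2·2013 = 4176
S4: 5·41 + 2·3563 = 7331
S5: 5·40 + 2·2352 = 4904
Lowest: S2 at 2037.

S2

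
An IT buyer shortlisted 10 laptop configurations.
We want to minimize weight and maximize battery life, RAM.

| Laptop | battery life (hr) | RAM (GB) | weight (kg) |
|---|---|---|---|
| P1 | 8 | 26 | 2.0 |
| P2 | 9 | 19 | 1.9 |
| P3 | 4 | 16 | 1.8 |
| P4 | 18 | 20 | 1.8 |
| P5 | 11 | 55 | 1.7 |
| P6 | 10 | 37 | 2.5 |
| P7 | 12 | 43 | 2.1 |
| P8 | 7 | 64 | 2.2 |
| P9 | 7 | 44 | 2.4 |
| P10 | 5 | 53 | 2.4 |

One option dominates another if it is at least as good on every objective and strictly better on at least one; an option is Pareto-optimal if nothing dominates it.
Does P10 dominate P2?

No

P10 vs P2: P10 is worse on battery life (5 vs 9), so it does not dominate P2.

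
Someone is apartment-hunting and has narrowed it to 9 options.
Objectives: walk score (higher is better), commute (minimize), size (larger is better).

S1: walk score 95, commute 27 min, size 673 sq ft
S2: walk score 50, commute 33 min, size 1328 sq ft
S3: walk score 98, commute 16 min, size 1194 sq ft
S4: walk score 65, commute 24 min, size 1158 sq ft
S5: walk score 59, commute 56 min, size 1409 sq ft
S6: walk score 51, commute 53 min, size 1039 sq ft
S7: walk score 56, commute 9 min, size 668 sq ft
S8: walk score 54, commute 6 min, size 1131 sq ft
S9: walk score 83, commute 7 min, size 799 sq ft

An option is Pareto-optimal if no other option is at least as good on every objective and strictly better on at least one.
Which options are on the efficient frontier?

S2, S3, S5, S8, S9

S1: dominated by S3 (walk score 98≥95, commute 16≤27, size 1194≥673).
S2: not dominated.
S3: not dominated (best walk score).
S4: dominated by S3 (walk score 98≥65, commute 16≤24, size 1194≥1158).
S5: not dominated (best size).
S6: dominated by S3 (walk score 98≥51, commute 16≤53, size 1194≥1039).
S7: dominated by S9 (walk score 83≥56, commute 7≤9, size 799≥668).
S8: not dominated (best commute).
S9: not dominated.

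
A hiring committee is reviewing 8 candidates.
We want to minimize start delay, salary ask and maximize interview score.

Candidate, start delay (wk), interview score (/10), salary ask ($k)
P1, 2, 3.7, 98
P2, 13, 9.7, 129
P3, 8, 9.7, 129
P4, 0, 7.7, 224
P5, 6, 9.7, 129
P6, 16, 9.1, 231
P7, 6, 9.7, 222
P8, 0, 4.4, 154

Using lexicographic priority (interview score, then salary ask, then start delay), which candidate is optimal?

P5

First maximize interview score: best is 9.7, kept {P2, P3, P5, P7}.
Then minimize salary ask: best is 129, kept {P2, P3, P5}.
Then minimize start delay: best is 6, kept {P5}.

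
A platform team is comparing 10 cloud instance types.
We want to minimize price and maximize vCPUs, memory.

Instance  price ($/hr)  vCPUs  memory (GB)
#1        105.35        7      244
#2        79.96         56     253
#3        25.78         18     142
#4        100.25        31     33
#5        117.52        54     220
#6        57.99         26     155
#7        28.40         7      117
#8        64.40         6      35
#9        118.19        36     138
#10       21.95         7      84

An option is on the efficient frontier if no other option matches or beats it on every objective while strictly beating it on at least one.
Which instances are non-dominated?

#1: dominated by #2 (price 79.96≤105.35, vCPUs 56≥7, memory 253≥244).
#2: not dominated (best vCPUs).
#3: not dominated.
#4: dominated by #2 (price 79.96≤100.25, vCPUs 56≥31, memory 253≥33).
#5: dominated by #2 (price 79.96≤117.52, vCPUs 56≥54, memory 253≥220).
#6: not dominated.
#7: dominated by #3 (price 25.78≤28.40, vCPUs 18≥7, memory 142≥117).
#8: dominated by #3 (price 25.78≤64.40, vCPUs 18≥6, memory 142≥35).
#9: dominated by #2 (price 79.96≤118.19, vCPUs 56≥36, memory 253≥138).
#10: not dominated (best price).

#2, #3, #6, #10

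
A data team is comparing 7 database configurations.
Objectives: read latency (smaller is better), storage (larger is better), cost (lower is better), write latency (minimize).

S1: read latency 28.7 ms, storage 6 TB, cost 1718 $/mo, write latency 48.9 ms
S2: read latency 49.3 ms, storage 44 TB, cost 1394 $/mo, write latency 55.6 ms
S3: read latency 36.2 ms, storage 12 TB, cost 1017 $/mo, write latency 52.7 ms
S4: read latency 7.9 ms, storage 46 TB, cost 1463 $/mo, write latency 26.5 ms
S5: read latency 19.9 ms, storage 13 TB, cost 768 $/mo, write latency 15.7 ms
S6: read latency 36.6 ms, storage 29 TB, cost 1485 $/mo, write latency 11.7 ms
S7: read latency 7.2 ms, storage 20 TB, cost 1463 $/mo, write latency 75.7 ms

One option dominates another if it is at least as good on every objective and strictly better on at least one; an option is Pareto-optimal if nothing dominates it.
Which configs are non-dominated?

S2, S4, S5, S6, S7

S1: dominated by S4 (read latency 7.9≤28.7, storage 46≥6, cost 1463≤1718, write latency 26.5≤48.9).
S2: not dominated.
S3: dominated by S5 (read latency 19.9≤36.2, storage 13≥12, cost 768≤1017, write latency 15.7≤52.7).
S4: not dominated (best storage).
S5: not dominated (best cost).
S6: not dominated (best write latency).
S7: not dominated (best read latency).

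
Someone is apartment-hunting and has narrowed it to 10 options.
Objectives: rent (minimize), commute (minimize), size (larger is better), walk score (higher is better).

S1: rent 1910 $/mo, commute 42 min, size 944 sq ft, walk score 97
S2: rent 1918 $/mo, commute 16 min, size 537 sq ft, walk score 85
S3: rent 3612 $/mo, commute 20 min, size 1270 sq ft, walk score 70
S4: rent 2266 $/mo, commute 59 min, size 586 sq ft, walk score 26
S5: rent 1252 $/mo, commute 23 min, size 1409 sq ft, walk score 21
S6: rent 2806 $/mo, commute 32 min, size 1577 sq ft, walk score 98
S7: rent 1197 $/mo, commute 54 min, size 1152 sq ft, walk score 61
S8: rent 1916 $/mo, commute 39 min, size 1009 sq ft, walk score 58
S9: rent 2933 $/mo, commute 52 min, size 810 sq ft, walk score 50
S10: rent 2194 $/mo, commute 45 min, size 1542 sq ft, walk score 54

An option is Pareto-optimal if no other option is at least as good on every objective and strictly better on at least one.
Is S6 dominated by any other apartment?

No

S1: worse on commute (42 vs 32).
S2: worse on size (537 vs 1577).
S3: worse on rent (3612 vs 2806).
S4: worse on commute (59 vs 32).
S5: worse on size (1409 vs 1577).
S7: worse on commute (54 vs 32).
S8: worse on commute (39 vs 32).
S9: worse on rent (2933 vs 2806).
S10: worse on commute (45 vs 32).
No option is at least as good as S6 on every objective and strictly better on one.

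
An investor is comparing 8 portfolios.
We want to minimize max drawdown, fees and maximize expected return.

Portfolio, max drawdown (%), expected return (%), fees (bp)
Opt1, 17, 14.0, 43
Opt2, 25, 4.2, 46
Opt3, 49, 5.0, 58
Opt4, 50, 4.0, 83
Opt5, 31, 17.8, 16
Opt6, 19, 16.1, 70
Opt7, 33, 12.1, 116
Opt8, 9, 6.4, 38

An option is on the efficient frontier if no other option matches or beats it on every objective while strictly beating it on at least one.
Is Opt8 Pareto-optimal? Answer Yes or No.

Opt1: worse on max drawdown (17 vs 9).
Opt2: worse on max drawdown (25 vs 9).
Opt3: worse on max drawdown (49 vs 9).
Opt4: worse on max drawdown (50 vs 9).
Opt5: worse on max drawdown (31 vs 9).
Opt6: worse on max drawdown (19 vs 9).
Opt7: worse on max drawdown (33 vs 9).
No option is at least as good as Opt8 on every objective and strictly better on one.

Yes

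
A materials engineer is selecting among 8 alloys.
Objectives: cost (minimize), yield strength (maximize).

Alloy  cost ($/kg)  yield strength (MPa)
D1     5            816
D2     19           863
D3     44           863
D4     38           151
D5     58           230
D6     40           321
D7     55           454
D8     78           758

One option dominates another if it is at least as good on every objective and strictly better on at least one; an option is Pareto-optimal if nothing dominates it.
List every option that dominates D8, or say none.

D1: cost 5≤78, yield strength 816≥758 — dominates D8.
D2: cost 19≤78, yield strength 863≥758 — dominates D8.
D3: cost 44≤78, yield strength 863≥758 — dominates D8.
Others (D4, D5, D6, D7) are each worse than D8 on at least one objective.

D1, D2, D3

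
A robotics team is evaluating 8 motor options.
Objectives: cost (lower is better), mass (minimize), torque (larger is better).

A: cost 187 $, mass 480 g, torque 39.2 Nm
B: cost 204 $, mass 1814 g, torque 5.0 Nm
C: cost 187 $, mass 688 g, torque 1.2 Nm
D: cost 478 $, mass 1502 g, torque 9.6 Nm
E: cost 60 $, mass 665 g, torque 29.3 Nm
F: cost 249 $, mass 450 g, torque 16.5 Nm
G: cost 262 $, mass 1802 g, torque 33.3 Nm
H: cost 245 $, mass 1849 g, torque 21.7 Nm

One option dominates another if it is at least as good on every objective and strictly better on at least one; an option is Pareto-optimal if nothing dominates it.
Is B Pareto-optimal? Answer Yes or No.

No

A vs B: cost 187≤204, mass 480≤1814, torque 39.2≥5.0 — A is at least as good on every objective and strictly better on at least one, so A dominates B.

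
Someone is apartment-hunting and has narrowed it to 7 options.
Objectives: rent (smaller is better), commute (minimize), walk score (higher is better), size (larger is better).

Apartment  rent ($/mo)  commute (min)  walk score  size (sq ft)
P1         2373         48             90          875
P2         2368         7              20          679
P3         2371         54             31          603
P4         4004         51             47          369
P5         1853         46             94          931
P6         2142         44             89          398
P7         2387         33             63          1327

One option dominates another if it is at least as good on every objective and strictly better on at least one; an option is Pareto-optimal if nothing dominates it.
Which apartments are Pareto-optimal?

P1: dominated by P5 (rent 1853≤2373, commute 46≤48, walk score 94≥90, size 931≥875).
P2: not dominated (best commute).
P3: dominated by P5 (rent 1853≤2371, commute 46≤54, walk score 94≥31, size 931≥603).
P4: dominated by P1 (rent 2373≤4004, commute 48≤51, walk score 90≥47, size 875≥369).
P5: not dominated (best rent).
P6: not dominated.
P7: not dominated (best size).

P2, P5, P6, P7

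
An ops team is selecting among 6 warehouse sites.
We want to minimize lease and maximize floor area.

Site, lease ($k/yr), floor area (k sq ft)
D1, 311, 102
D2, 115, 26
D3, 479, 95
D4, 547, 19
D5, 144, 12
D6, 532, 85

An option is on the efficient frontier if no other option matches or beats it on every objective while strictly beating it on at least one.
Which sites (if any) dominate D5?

D2

D2: lease 115≤144, floor area 26≥12 — dominates D5.
Others (D1, D3, D4, D6) are each worse than D5 on at least one objective.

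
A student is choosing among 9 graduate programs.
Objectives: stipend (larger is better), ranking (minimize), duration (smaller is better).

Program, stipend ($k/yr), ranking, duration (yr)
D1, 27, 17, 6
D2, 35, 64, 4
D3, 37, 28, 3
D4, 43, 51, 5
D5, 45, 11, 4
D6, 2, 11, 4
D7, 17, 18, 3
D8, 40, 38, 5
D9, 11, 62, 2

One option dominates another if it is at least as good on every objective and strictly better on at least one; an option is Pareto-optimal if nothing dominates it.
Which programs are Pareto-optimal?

D3, D5, D7, D9

D1: dominated by D5 (stipend 45≥27, ranking 11≤17, duration 4≤6).
D2: dominated by D3 (stipend 37≥35, ranking 28≤64, duration 3≤4).
D3: not dominated.
D4: dominated by D5 (stipend 45≥43, ranking 11≤51, duration 4≤5).
D5: not dominated (best stipend).
D6: dominated by D5 (stipend 45≥2, ranking 11≤11, duration 4≤4).
D7: not dominated.
D8: dominated by D5 (stipend 45≥40, ranking 11≤38, duration 4≤5).
D9: not dominated (best duration).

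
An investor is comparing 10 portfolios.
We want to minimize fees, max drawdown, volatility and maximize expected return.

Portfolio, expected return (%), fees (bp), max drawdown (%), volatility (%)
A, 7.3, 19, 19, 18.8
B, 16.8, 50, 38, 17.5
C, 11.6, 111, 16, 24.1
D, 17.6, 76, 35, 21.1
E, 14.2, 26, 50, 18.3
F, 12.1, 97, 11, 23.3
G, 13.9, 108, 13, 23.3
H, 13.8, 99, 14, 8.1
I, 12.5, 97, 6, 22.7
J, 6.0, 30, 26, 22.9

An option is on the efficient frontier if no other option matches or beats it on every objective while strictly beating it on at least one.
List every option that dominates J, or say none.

A: expected return 7.3≥6.0, fees 19≤30, max drawdown 19≤26, volatility 18.8≤22.9 — dominates J.
Others (B, C, D, E, F, G, H, I) are each worse than J on at least one objective.

A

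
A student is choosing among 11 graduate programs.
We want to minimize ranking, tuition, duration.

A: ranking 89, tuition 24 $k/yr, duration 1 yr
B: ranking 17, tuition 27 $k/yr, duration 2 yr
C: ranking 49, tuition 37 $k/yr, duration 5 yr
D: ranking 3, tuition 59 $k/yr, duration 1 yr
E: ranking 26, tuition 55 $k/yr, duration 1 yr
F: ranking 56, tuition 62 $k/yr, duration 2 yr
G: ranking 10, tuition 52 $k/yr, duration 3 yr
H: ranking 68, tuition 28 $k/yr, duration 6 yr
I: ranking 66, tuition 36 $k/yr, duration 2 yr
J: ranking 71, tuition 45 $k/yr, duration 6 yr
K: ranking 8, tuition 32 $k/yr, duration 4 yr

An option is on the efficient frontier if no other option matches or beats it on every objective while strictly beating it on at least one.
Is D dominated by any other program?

A: worse on ranking (89 vs 3).
B: worse on ranking (17 vs 3).
C: worse on ranking (49 vs 3).
E: worse on ranking (26 vs 3).
F: worse on ranking (56 vs 3).
G: worse on ranking (10 vs 3).
H: worse on ranking (68 vs 3).
I: worse on ranking (66 vs 3).
J: worse on ranking (71 vs 3).
K: worse on ranking (8 vs 3).
No option is at least as good as D on every objective and strictly better on one.

No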